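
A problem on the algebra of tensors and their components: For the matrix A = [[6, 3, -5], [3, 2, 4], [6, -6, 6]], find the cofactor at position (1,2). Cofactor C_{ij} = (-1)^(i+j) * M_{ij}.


To find cofactor C_{12}, delete row 1 and column 2.
The resulting 2x2 submatrix is: [[3, 4], [6, 6]]
Minor M_{12} = 3*6 - 4*6
  = 18 - 24 = -6
Sign = (-1)^(1+2) = (-1)^3 = -1
Cofactor C_{12} = -1 * -6 = 6

6


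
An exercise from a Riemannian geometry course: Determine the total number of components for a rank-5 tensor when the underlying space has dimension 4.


The number of components of a rank-r tensor in d dimensions is d^r.
Here d = 4 and r = 5.
4^5 = 1024

1024


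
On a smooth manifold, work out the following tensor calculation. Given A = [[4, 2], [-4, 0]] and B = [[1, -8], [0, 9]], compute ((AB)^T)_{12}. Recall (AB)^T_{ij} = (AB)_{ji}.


(AB)^T_{ij} = (AB)_{ji} = sum_k A_{jk} B_{ki}.
For i=1, j=2 we need (AB)_{21}:
A_{21} * B_{11} = -4 * 1 = -4
A_{22} * B_{21} = 0 * 0 = 0
Sum = -4 + 0 = -4

-4


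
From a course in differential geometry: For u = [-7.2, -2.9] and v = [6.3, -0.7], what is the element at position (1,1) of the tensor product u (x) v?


The outer product entry T_{ij} = u_i * v_j.
We need i=1, j=1.
u_1 = -7.2, v_1 = 6.3
T_{1,1} = -7.2 * 6.3 = -45.36

-45.36


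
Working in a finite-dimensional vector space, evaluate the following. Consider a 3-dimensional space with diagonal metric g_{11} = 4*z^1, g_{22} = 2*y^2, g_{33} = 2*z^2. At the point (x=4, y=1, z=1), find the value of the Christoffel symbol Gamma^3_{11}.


For a diagonal metric, Gamma^k_{ij} = (1/2) g^{kk} (dg_{ik}/dx_j + dg_{jk}/dx_i - dg_{ij}/dx_k).
The metric is diagonal, so g_{ab} = 0 for a != b.
At the given point: g_{11} = 4, g_{22} = 2, g_{33} = 2
g^{33} = 1/2
dg_{13}/dx_1 = 0 (off-diagonal)
dg_{13}/dx_1 = 0 (off-diagonal)
dg_{11}/dx_3 = dg_{11}/dx_3 = 4
Numerator = 0 + 0 - 4 = -4
Gamma^3_{11} = -4 / (2 * 2) = -1

-1


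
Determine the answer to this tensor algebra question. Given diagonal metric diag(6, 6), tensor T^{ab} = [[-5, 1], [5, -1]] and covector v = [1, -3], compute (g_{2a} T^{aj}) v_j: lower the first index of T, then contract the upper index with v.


Step 1: lower the first index. For a diagonal metric, g_{ia} T^{aj} = g_{ii} T^{ij} (no sum on i).
g_{22} = 6
S_2{}^1 = 6 * T^{21} = 6 * 5 = 30
S_2{}^2 = 6 * T^{22} = 6 * -1 = -6
Step 2: contract S_2{}^j with v_j.
S_2{}^1 * v_1 = 30 * 1 = 30
S_2{}^2 * v_2 = -6 * -3 = 18
Result = 30 + 18 = 48

48


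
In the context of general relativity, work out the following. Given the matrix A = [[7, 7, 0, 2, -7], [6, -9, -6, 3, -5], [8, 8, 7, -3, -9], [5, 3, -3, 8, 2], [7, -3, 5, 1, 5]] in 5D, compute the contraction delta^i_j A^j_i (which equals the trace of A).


The contraction (trace) of a rank-2 tensor is the sum of its diagonal elements.
Diagonal entries: A[1,1] = 7, A[2,2] = -9, A[3,3] = 7, A[4,4] = 8, A[5,5] = 5
Tr(A) = 7 + -9 + 7 + 8 + 5 = 18

18


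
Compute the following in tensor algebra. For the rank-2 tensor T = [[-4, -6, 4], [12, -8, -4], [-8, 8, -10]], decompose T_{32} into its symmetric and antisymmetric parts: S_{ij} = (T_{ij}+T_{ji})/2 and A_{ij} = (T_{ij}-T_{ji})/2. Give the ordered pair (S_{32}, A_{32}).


T_{32} = 8
T_{23} = -4
S_{32} = (8 + -4)/2 = 4/2 = 2
A_{32} = (8 - -4)/2 = 12/2 = 6
Check: S + A = 2 + 6 = 8 = T_{32}.

(2, 6)


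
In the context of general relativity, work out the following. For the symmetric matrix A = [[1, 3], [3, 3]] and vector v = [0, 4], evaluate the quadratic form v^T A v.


First compute Av:
(Av)_1 = 1*0 + 3*4 = 12
(Av)_2 = 3*0 + 3*4 = 12
Av = [12, 12]
Then v^T (Av) = 0*12 + 4*12
= 0 + 48 = 48

48


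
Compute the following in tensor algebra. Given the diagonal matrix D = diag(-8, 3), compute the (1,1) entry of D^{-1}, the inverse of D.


For a diagonal matrix, the inverse has entries (D^{-1})_{ii} = 1/d_{ii}.
The diagonal entries are: d_{11} = -8, d_{22} = 3
We need (D^{-1})_{11} = 1/d_{11} = 1/-8 = -1/8

-1/8


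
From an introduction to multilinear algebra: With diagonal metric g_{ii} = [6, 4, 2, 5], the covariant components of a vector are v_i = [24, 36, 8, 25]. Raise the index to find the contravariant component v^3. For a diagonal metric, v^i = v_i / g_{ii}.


To raise an index with a diagonal metric: v^i = v_i / g_{ii}.
For index 3: v_3 = 8, g_{33} = 2
v^3 = 8 / 2 = 4

4


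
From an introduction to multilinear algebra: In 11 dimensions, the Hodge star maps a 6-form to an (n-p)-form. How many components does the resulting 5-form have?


The Hodge dual of a p-form on an n-dimensional manifold is an (n-p)-form.
n = 11, p = 6, so dual degree = 11 - 6 = 5
The number of components is C(n, n-p) = C(11, 5) = 462

462


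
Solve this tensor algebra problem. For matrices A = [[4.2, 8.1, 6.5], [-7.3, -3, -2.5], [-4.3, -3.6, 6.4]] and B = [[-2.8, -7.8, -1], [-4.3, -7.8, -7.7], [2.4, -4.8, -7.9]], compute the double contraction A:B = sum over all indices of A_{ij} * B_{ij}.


A:B = sum over all i,j of A_{ij} * B_{ij}.
Row 1: 4.2*-2.8=-11.76, 8.1*-7.8=-63.18, 6.5*-1=-6.5 => row sum = -81.44
Row 2: -7.3*-4.3=31.39, -3*-7.8=23.4, -2.5*-7.7=19.25 => row sum = 74.04
Row 3: -4.3*2.4=-10.32, -3.6*-4.8=17.28, 6.4*-7.9=-50.56 => row sum = -43.6
Total = -81.44 + 74.04 + -43.6 = -51

-51


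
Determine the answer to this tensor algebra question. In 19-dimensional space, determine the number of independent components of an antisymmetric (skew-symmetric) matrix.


An antisymmetric rank-2 tensor satisfies A_{ij} = -A_{ji}, so diagonal entries are zero.
The independent components are the upper-triangular entries: C(n, 2) = n(n-1)/2.
n = 19
C(19, 2) = 19 * 18 / 2 = 342 / 2 = 171

171


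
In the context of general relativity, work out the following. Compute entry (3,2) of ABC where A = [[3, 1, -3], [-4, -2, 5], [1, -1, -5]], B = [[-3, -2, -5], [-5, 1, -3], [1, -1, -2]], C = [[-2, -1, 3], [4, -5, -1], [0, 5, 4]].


(ABC)_{32} = sum_m (AB)_{3m} C_{m2}. First compute row 3 of AB.
(AB)_{31} = 1*-3 + -1*-5 + -5*1 = -3
(AB)_{32} = 1*-2 + -1*1 + -5*-1 = 2
(AB)_{33} = 1*-5 + -1*-3 + -5*-2 = 8
Now contract with column 2 of C:
(AB)_{31} * C_{12} = -3 * -1 = 3
(AB)_{32} * C_{22} = 2 * -5 = -10
(AB)_{33} * C_{32} = 8 * 5 = 40
(ABC)_{32} = 3 + -10 + 40 = 33

33


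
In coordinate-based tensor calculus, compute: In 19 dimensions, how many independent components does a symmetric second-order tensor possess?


A symmetric rank-2 tensor in d dimensions has d(d+1)/2 independent components.
d = 19
d(d+1)/2 = 19 * 20 / 2 = 380 / 2 = 190

190


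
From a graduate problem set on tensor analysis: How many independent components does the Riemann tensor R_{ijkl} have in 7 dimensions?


The Riemann tensor in d dimensions has d^2(d^2 - 1)/12 independent components.
d = 7, so d^2 = 49
d^2 - 1 = 48
d^2(d^2 - 1) = 49 * 48 = 2352
Divide by 12: 2352 / 12 = 196

196


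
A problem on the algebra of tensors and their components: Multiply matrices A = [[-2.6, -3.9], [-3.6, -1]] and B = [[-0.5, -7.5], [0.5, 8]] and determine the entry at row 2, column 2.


(AB)_{ij} = sum_k A_{ik} B_{kj}.
For i=2, j=2:
A_{21} * B_{12} = -3.6 * -7.5 = 27
A_{22} * B_{22} = -1 * 8 = -8
Sum = 27 + -8 = 19

19


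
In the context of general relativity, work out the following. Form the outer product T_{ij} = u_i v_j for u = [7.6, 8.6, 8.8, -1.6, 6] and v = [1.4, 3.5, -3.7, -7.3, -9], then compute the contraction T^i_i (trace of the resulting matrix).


The outer product gives T_{ij} = u_i v_j.
The trace (contraction) is Tr(T) = sum_i T_{ii} = sum_i u_i v_i.
Diagonal entries:
T_{11} = u_1 * v_1 = 7.6 * 1.4 = 10.64
T_{22} = u_2 * v_2 = 8.6 * 3.5 = 30.1
T_{33} = u_3 * v_3 = 8.8 * -3.7 = -32.56
T_{44} = u_4 * v_4 = -1.6 * -7.3 = 11.68
T_{55} = u_5 * v_5 = 6 * -9 = -54
Tr(T) = 10.64 + 30.1 + -32.56 + 11.68 + -54 = -34.14

-34.14


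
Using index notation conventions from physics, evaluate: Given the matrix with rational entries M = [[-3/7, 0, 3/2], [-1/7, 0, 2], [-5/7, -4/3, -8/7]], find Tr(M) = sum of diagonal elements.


The trace is the sum of diagonal entries.
Diagonal: M[1,1] = -3/7, M[2,2] = 0, M[3,3] = -8/7
Tr(M) = -3/7 + 0 + -8/7
Computing step by step:
After adding M[1,1]: -3/7
After adding M[2,2]: -3/7
After adding M[3,3]: -11/7
Tr(M) = -11/7

-11/7


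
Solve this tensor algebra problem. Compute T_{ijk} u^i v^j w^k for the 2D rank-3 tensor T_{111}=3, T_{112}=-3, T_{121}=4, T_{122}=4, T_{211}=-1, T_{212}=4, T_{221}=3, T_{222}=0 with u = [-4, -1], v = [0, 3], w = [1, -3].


S = sum over i,j,k of T_{ijk} u_i v_j w_k. Expanding all 8 terms:
T_{111}*u_1*v_1*w_1 = 3*-4*0*1 = 0  (running total: 0)
T_{112}*u_1*v_1*w_2 = -3*-4*0*-3 = 0  (running total: 0)
T_{121}*u_1*v_2*w_1 = 4*-4*3*1 = -48  (running total: -48)
T_{122}*u_1*v_2*w_2 = 4*-4*3*-3 = 144  (running total: 96)
T_{211}*u_2*v_1*w_1 = -1*-1*0*1 = 0  (running total: 96)
T_{212}*u_2*v_1*w_2 = 4*-1*0*-3 = 0  (running total: 96)
T_{221}*u_2*v_2*w_1 = 3*-1*3*1 = -9  (running total: 87)
T_{222}*u_2*v_2*w_2 = 0*-1*3*-3 = 0  (running total: 87)
S = 87

87


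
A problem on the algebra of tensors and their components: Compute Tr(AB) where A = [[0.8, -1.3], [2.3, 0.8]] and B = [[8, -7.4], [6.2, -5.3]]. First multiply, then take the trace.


Tr(AB) = sum_i (AB)_{ii} where (AB)_{ii} = sum_k A_{ik} B_{ki}.
(AB)_{11} = 0.8*8 + -1.3*6.2 = -1.66
(AB)_{22} = 2.3*-7.4 + 0.8*-5.3 = -21.26
Tr(AB) = -1.66 + -21.26 = -22.92

-22.92


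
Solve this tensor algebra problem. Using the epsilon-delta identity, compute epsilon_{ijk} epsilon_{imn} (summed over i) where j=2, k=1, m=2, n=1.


Using the identity: epsilon_{ijk} epsilon_{imn} = delta_{jm} delta_{kn} - delta_{jn} delta_{km}.
delta_{22} = 1
delta_{11} = 1
delta_{21} = 0
delta_{12} = 0
Result = 1 * 1 - 0 * 0 = 1 - 0 = 1

1


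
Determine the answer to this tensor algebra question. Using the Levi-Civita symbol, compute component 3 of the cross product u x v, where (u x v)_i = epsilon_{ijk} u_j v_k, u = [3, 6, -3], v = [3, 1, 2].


(u x v)_3 = sum_{j,k} epsilon_{3jk} u_j v_k. Only permutations of (1,2,3) contribute; the two non-zero terms are:
eps_{312} u_1 v_2 = 1 * 3 * 1 = 3
eps_{321} u_2 v_1 = -1 * 6 * 3 = -18
(u x v)_3 = -15

-15


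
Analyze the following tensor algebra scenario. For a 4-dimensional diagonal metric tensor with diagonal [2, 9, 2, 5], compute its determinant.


For a diagonal metric, the determinant is the product of diagonal entries.
Diagonal entries: 2, 9, 2, 5
det(g) = 2 * 9 * 2 * 5 = 180

180


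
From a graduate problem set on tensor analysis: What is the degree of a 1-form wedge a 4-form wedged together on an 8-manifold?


The degree of a wedge product is the sum of the degrees of the individual forms.
Degrees: 1, 4
Total degree = 1 + 4 = 5

5


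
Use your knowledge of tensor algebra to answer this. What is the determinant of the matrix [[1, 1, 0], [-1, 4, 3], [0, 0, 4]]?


Expanding along the first row, det(A) = a11*M_11 - a12*M_12 + a13*M_13, where M_1j is the (1,j) minor.
Minor M_11 = 4*4 - 3*0 = 16
Minor M_12 = -1*4 - 3*0 = -4
Minor M_13 = -1*0 - 4*0 = 0
det = 1*(16) - 1*(-4) + 0*(0)
    = 16 - -4 + 0
    = 20

20


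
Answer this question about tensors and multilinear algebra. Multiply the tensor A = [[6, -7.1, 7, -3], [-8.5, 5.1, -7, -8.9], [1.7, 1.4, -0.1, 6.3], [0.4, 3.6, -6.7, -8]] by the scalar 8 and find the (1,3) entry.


Scalar multiplication: (cA)_{ij} = c * A_{ij}.
c = 8
A_{13} = 7
(cA)_{13} = 8 * 7 = 56

56


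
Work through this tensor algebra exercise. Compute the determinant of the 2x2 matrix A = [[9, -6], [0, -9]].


For a 2x2 matrix [[a, b], [c, d]], det = a*d - b*c.
a = 9, b = -6, c = 0, d = -9
a*d = 9 * -9 = -81
b*c = -6 * 0 = 0
det = -81 - 0 = -81

-81


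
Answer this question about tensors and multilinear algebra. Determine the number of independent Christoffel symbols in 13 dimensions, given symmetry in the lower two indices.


Christoffel symbols Gamma^k_{ij} are symmetric in i,j, so there are d * d(d+1)/2 independent symbols.
d = 13
d(d+1)/2 = 13 * 14 / 2 = 91
Total = 13 * 91 = 1183

1183


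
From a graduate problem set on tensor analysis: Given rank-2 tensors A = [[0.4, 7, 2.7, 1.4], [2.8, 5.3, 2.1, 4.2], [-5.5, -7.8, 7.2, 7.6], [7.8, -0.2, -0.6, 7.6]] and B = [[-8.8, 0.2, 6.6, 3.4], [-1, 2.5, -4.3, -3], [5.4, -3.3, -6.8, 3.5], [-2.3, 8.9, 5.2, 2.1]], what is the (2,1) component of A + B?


Tensor addition is component-wise: (A + B)_{ij} = A_{ij} + B_{ij}.
A_{21} = 2.8
B_{21} = -1
(A + B)_{21} = 2.8 + -1 = 1.8

1.8


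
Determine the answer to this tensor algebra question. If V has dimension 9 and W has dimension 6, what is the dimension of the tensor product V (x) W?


The dimension of a tensor product is the product of dimensions.
dim(V) = 9, dim(W) = 6
dim(V (x) W) = 9 * 6 = 54

54


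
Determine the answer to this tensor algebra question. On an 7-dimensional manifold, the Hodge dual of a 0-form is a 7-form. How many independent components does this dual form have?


The Hodge dual of a p-form on an n-dimensional manifold is an (n-p)-form.
n = 7, p = 0, so dual degree = 7 - 0 = 7
The number of components is C(n, n-p) = C(7, 7) = 1

1


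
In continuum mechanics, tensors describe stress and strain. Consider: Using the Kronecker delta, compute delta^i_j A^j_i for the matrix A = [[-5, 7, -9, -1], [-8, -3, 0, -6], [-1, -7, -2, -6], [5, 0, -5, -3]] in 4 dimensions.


The contraction (trace) of a rank-2 tensor is the sum of its diagonal elements.
Diagonal entries: A[1,1] = -5, A[2,2] = -3, A[3,3] = -2, A[4,4] = -3
Tr(A) = -5 + -3 + -2 + -3 = -13

-13


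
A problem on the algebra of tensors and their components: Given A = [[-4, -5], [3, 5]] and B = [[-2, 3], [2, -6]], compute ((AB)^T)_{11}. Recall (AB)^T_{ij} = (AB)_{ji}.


(AB)^T_{ij} = (AB)_{ji} = sum_k A_{jk} B_{ki}.
For i=1, j=1 we need (AB)_{11}:
A_{11} * B_{11} = -4 * -2 = 8
A_{12} * B_{21} = -5 * 2 = -10
Sum = 8 + -10 = -2

-2


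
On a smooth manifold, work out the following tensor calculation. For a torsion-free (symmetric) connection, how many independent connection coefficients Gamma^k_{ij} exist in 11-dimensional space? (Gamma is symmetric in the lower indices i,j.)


Christoffel symbols Gamma^k_{ij} are symmetric in i,j, so there are d * d(d+1)/2 independent symbols.
d = 11
d(d+1)/2 = 11 * 12 / 2 = 66
Total = 11 * 66 = 726

726


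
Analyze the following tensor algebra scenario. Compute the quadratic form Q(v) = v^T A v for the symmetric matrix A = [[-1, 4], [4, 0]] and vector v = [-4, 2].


First compute Av:
(Av)_1 = -1*-4 + 4*2 = 12
(Av)_2 = 4*-4 + 0*2 = -16
Av = [12, -16]
Then v^T (Av) = -4*12 + 2*-16
= -48 + -32 = -80

-80


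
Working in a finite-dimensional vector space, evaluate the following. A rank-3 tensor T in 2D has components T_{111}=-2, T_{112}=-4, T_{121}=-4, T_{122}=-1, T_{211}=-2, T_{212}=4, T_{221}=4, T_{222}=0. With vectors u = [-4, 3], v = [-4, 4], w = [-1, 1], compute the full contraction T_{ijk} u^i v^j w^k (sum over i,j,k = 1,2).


S = sum over i,j,k of T_{ijk} u_i v_j w_k. Expanding all 8 terms:
T_{111}*u_1*v_1*w_1 = -2*-4*-4*-1 = 32  (running total: 32)
T_{112}*u_1*v_1*w_2 = -4*-4*-4*1 = -64  (running total: -32)
T_{121}*u_1*v_2*w_1 = -4*-4*4*-1 = -64  (running total: -96)
T_{122}*u_1*v_2*w_2 = -1*-4*4*1 = 16  (running total: -80)
T_{211}*u_2*v_1*w_1 = -2*3*-4*-1 = -24  (running total: -104)
T_{212}*u_2*v_1*w_2 = 4*3*-4*1 = -48  (running total: -152)
T_{221}*u_2*v_2*w_1 = 4*3*4*-1 = -48  (running total: -200)
T_{222}*u_2*v_2*w_2 = 0*3*4*1 = 0  (running total: -200)
S = -200

-200


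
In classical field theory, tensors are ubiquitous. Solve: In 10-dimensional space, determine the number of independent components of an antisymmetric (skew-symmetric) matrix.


An antisymmetric rank-2 tensor satisfies A_{ij} = -A_{ji}, so diagonal entries are zero.
The independent components are the upper-triangular entries: C(n, 2) = n(n-1)/2.
n = 10
C(10, 2) = 10 * 9 / 2 = 90 / 2 = 45

45


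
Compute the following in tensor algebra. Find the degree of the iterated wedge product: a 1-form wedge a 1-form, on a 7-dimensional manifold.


The degree of a wedge product is the sum of the degrees of the individual forms.
Degrees: 1, 1
Total degree = 1 + 1 = 2

2


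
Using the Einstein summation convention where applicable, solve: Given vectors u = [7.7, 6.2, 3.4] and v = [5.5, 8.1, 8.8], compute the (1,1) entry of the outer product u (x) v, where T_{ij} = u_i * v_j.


The outer product entry T_{ij} = u_i * v_j.
We need i=1, j=1.
u_1 = 7.7, v_1 = 5.5
T_{1,1} = 7.7 * 5.5 = 42.35

42.35


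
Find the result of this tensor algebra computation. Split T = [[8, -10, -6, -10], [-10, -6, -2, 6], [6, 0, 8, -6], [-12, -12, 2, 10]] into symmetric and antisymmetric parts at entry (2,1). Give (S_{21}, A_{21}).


T_{21} = -10
T_{12} = -10
S_{21} = (-10 + -10)/2 = -20/2 = -10
A_{21} = (-10 - -10)/2 = 0/2 = 0
Check: S + A = -10 + 0 = -10 = T_{21}.

(-10, 0)


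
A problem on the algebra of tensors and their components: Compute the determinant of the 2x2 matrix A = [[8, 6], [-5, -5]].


For a 2x2 matrix [[a, b], [c, d]], det = a*d - b*c.
a = 8, b = 6, c = -5, d = -5
a*d = 8 * -5 = -40
b*c = 6 * -5 = -30
det = -40 - -30 = -10

-10


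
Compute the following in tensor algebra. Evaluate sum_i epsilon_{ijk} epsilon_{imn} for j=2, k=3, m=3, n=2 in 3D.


Using the identity: epsilon_{ijk} epsilon_{imn} = delta_{jm} delta_{kn} - delta_{jn} delta_{km}.
delta_{23} = 0
delta_{32} = 0
delta_{22} = 1
delta_{33} = 1
Result = 0 * 0 - 1 * 1 = 0 - 1 = -1

-1


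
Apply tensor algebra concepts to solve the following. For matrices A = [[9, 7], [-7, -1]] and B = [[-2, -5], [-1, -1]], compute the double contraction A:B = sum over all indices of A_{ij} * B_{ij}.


A:B = sum over all i,j of A_{ij} * B_{ij}.
Row 1: 9*-2=-18, 7*-5=-35 => row sum = -53
Row 2: -7*-1=7, -1*-1=1 => row sum = 8
Total = -53 + 8 = -45

-45


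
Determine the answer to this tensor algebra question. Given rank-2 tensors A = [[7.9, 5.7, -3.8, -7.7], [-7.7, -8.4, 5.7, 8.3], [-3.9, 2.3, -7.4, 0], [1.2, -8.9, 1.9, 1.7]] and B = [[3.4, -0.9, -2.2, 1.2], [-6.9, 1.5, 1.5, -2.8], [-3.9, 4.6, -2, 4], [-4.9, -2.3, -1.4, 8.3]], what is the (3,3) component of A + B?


Tensor addition is component-wise: (A + B)_{ij} = A_{ij} + B_{ij}.
A_{33} = -7.4
B_{33} = -2
(A + B)_{33} = -7.4 + -2 = -9.4

-9.4


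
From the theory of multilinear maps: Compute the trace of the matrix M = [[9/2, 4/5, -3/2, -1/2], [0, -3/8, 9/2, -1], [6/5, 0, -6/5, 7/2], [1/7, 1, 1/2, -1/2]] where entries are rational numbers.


The trace is the sum of diagonal entries.
Diagonal: M[1,1] = 9/2, M[2,2] = -3/8, M[3,3] = -6/5, M[4,4] = -1/2
Tr(M) = 9/2 + -3/8 + -6/5 + -1/2
Computing step by step:
After adding M[1,1]: 9/2
After adding M[2,2]: 33/8
After adding M[3,3]: 117/40
After adding M[4,4]: 97/40
Tr(M) = 97/40

97/40


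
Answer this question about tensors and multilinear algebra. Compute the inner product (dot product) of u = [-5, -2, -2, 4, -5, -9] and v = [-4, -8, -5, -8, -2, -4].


The inner product u . v = sum of u_i * v_i.
Term-by-term: -5 * -4, -2 * -8, -2 * -5, 4 * -8, -5 * -2, -9 * -4
Products: 20, 16, 10, -32, 10, 36
Sum = 20 + 16 + 10 + -32 + 10 + 36 = 60

60


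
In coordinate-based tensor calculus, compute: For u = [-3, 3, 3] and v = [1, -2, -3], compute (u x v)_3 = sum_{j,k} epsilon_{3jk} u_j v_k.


(u x v)_3 = sum_{j,k} epsilon_{3jk} u_j v_k. Only permutations of (1,2,3) contribute; the two non-zero terms are:
eps_{312} u_1 v_2 = 1 * -3 * -2 = 6
eps_{321} u_2 v_1 = -1 * 3 * 1 = -3
(u x v)_3 = 3

3


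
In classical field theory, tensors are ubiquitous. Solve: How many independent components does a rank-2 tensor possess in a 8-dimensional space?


The number of components of a rank-r tensor in d dimensions is d^r.
Here d = 8 and r = 2.
8^2 = 64

64


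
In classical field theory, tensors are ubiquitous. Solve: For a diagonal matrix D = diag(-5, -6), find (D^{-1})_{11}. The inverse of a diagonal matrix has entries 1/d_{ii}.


For a diagonal matrix, the inverse has entries (D^{-1})_{ii} = 1/d_{ii}.
The diagonal entries are: d_{11} = -5, d_{22} = -6
We need (D^{-1})_{11} = 1/d_{11} = 1/-5 = -1/5

-1/5


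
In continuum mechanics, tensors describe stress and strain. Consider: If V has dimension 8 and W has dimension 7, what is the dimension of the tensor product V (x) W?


The dimension of a tensor product is the product of dimensions.
dim(V) = 8, dim(W) = 7
dim(V (x) W) = 8 * 7 = 56

56


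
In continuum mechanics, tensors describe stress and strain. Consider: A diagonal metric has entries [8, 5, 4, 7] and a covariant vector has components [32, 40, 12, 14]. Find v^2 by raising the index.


To raise an index with a diagonal metric: v^i = v_i / g_{ii}.
For index 2: v_2 = 40, g_{22} = 5
v^2 = 40 / 5 = 8

8


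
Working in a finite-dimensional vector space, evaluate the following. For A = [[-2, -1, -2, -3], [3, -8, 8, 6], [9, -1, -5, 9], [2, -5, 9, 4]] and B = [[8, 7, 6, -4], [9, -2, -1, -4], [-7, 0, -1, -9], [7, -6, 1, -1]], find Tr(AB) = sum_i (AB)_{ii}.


Tr(AB) = sum_i (AB)_{ii} where (AB)_{ii} = sum_k A_{ik} B_{ki}.
(AB)_{11} = -2*8 + -1*9 + -2*-7 + -3*7 = -32
(AB)_{22} = 3*7 + -8*-2 + 8*0 + 6*-6 = 1
(AB)_{33} = 9*6 + -1*-1 + -5*-1 + 9*1 = 69
(AB)_{44} = 2*-4 + -5*-4 + 9*-9 + 4*-1 = -73
Tr(AB) = -32 + 1 + 69 + -73 = -35

-35


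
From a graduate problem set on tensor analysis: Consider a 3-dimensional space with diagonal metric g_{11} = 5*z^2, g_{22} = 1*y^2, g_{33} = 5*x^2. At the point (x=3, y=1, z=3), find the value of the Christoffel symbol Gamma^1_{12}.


For a diagonal metric, Gamma^k_{ij} = (1/2) g^{kk} (dg_{ik}/dx_j + dg_{jk}/dx_i - dg_{ij}/dx_k).
The metric is diagonal, so g_{ab} = 0 for a != b.
At the given point: g_{11} = 45, g_{22} = 1, g_{33} = 45
g^{11} = 1/45
dg_{11}/dx_2 = dg_{11}/dx_2 = 0
dg_{21}/dx_1 = 0 (off-diagonal)
dg_{12}/dx_1 = 0 (off-diagonal)
Numerator = 0 + 0 - 0 = 0
Gamma^1_{12} = 0 / (2 * 45) = 0

0


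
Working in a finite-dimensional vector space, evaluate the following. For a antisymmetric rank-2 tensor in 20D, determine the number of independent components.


A antisymmetric rank-2 tensor in d dimensions has d(d-1)/2 independent components.
d = 20
d(d-1)/2 = 20 * 19 / 2 = 380 / 2 = 190

190


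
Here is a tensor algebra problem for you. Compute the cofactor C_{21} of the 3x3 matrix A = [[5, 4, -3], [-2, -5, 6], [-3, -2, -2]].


To find cofactor C_{21}, delete row 2 and column 1.
The resulting 2x2 submatrix is: [[4, -3], [-2, -2]]
Minor M_{21} = 4*-2 - -3*-2
  = -8 - 6 = -14
Sign = (-1)^(2+1) = (-1)^3 = -1
Cofactor C_{21} = -1 * -14 = 14

14


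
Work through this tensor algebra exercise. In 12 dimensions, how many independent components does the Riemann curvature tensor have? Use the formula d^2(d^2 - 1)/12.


The Riemann tensor in d dimensions has d^2(d^2 - 1)/12 independent components.
d = 12, so d^2 = 144
d^2 - 1 = 143
d^2(d^2 - 1) = 144 * 143 = 20592
Divide by 12: 20592 / 12 = 1716

1716


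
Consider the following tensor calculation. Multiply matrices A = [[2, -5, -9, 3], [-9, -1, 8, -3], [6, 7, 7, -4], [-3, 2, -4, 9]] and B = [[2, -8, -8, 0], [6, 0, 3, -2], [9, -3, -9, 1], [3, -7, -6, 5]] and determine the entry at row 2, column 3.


(AB)_{ij} = sum_k A_{ik} B_{kj}.
For i=2, j=3:
A_{21} * B_{13} = -9 * -8 = 72
A_{22} * B_{23} = -1 * 3 = -3
A_{23} * B_{33} = 8 * -9 = -72
A_{24} * B_{43} = -3 * -6 = 18
Sum = 72 + -3 + -72 + 18 = 15

15


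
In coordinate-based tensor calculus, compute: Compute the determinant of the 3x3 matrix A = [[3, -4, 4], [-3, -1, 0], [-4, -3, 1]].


Expanding along the first row, det(A) = a11*M_11 - a12*M_12 + a13*M_13, where M_1j is the (1,j) minor.
Minor M_11 = -1*1 - 0*-3 = -1
Minor M_12 = -3*1 - 0*-4 = -3
Minor M_13 = -3*-3 - -1*-4 = 5
det = 3*(-1) - -4*(-3) + 4*(5)
    = -3 - 12 + 20
    = 5

5


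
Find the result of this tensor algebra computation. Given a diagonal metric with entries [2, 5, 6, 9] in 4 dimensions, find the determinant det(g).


For a diagonal metric, the determinant is the product of diagonal entries.
Diagonal entries: 2, 5, 6, 9
det(g) = 2 * 5 * 6 * 9 = 540

540


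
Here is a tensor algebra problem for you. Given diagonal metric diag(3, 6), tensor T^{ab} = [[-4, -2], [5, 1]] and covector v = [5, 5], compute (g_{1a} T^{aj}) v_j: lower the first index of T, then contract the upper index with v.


Step 1: lower the first index. For a diagonal metric, g_{ia} T^{aj} = g_{ii} T^{ij} (no sum on i).
g_{11} = 3
S_1{}^1 = 3 * T^{11} = 3 * -4 = -12
S_1{}^2 = 3 * T^{12} = 3 * -2 = -6
Step 2: contract S_1{}^j with v_j.
S_1{}^1 * v_1 = -12 * 5 = -60
S_1{}^2 * v_2 = -6 * 5 = -30
Result = -60 + -30 = -90

-90


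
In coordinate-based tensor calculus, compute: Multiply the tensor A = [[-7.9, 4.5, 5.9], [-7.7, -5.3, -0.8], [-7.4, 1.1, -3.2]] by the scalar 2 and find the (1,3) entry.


Scalar multiplication: (cA)_{ij} = c * A_{ij}.
c = 2
A_{13} = 5.9
(cA)_{13} = 2 * 5.9 = 11.8

11.8


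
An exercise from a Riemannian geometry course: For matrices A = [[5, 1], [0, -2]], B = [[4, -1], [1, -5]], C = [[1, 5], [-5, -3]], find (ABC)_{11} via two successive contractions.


(ABC)_{11} = sum_m (AB)_{1m} C_{m1}. First compute row 1 of AB.
(AB)_{11} = 5*4 + 1*1 = 21
(AB)_{12} = 5*-1 + 1*-5 = -10
Now contract with column 1 of C:
(AB)_{11} * C_{11} = 21 * 1 = 21
(AB)_{12} * C_{21} = -10 * -5 = 50
(ABC)_{11} = 21 + 50 = 71

71


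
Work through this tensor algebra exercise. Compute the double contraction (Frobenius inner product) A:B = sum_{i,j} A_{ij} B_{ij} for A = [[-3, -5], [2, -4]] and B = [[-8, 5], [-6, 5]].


A:B = sum over all i,j of A_{ij} * B_{ij}.
Row 1: -3*-8=24, -5*5=-25 => row sum = -1
Row 2: 2*-6=-12, -4*5=-20 => row sum = -32
Total = -1 + -32 = -33

-33


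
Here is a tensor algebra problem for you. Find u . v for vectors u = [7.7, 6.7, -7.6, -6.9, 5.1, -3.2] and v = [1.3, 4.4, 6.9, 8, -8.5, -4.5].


The inner product u . v = sum of u_i * v_i.
Term-by-term: 7.7 * 1.3, 6.7 * 4.4, -7.6 * 6.9, -6.9 * 8, 5.1 * -8.5, -3.2 * -4.5
Products: 10.01, 29.48, -52.44, -55.2, -43.35, 14.4
Sum = 10.01 + 29.48 + -52.44 + -55.2 + -43.35 + 14.4 = -97.1

-97.1


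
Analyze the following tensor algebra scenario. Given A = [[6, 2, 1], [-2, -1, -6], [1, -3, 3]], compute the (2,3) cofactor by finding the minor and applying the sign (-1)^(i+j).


To find cofactor C_{23}, delete row 2 and column 3.
The resulting 2x2 submatrix is: [[6, 2], [1, -3]]
Minor M_{23} = 6*-3 - 2*1
  = -18 - 2 = -20
Sign = (-1)^(2+3) = (-1)^5 = -1
Cofactor C_{23} = -1 * -20 = 20

20


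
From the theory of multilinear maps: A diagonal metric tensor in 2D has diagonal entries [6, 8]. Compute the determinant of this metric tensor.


For a diagonal metric, the determinant is the product of diagonal entries.
Diagonal entries: 6, 8
det(g) = 6 * 8 = 48

48


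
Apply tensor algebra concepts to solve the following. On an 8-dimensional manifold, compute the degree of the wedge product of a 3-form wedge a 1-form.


The degree of a wedge product is the sum of the degrees of the individual forms.
Degrees: 3, 1
Total degree = 3 + 1 = 4

4


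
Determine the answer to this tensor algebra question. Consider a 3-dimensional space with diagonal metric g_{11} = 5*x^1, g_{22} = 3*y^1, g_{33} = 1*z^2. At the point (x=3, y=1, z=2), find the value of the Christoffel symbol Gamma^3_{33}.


For a diagonal metric, Gamma^k_{ij} = (1/2) g^{kk} (dg_{ik}/dx_j + dg_{jk}/dx_i - dg_{ij}/dx_k).
The metric is diagonal, so g_{ab} = 0 for a != b.
At the given point: g_{11} = 15, g_{22} = 3, g_{33} = 4
g^{33} = 1/4
dg_{33}/dx_3 = dg_{33}/dx_3 = 4
dg_{33}/dx_3 = dg_{33}/dx_3 = 4
dg_{33}/dx_3 = dg_{33}/dx_3 = 4
Numerator = 4 + 4 - 4 = 4
Gamma^3_{33} = 4 / (2 * 4) = 1/2

1/2


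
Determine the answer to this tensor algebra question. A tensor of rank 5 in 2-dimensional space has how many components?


The number of components of a rank-r tensor in d dimensions is d^r.
Here d = 2 and r = 5.
2^5 = 32

32


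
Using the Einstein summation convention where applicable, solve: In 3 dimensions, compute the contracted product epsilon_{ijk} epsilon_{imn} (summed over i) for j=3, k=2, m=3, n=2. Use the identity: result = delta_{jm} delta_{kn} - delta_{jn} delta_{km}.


Using the identity: epsilon_{ijk} epsilon_{imn} = delta_{jm} delta_{kn} - delta_{jn} delta_{km}.
delta_{33} = 1
delta_{22} = 1
delta_{32} = 0
delta_{23} = 0
Result = 1 * 1 - 0 * 0 = 1 - 0 = 1

1


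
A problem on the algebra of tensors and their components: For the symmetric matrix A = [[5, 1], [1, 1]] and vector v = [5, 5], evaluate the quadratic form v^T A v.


First compute Av:
(Av)_1 = 5*5 + 1*5 = 30
(Av)_2 = 1*5 + 1*5 = 10
Av = [30, 10]
Then v^T (Av) = 5*30 + 5*10
= 150 + 50 = 200

200


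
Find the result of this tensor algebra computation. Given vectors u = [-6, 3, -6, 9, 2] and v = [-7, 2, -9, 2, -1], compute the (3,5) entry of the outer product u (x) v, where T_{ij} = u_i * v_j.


The outer product entry T_{ij} = u_i * v_j.
We need i=3, j=5.
u_3 = -6, v_5 = -1
T_{3,5} = -6 * -1 = 6

6


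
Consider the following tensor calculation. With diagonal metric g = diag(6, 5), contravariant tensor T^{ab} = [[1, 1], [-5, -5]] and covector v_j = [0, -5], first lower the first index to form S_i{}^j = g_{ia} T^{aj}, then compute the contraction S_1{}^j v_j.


Step 1: lower the first index. For a diagonal metric, g_{ia} T^{aj} = g_{ii} T^{ij} (no sum on i).
g_{11} = 6
S_1{}^1 = 6 * T^{11} = 6 * 1 = 6
S_1{}^2 = 6 * T^{12} = 6 * 1 = 6
Step 2: contract S_1{}^j with v_j.
S_1{}^1 * v_1 = 6 * 0 = 0
S_1{}^2 * v_2 = 6 * -5 = -30
Result = 0 + -30 = -30

-30


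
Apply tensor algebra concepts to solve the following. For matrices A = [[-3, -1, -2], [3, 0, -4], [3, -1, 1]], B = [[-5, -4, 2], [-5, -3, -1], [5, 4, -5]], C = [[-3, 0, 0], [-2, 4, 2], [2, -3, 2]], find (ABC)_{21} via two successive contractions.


(ABC)_{21} = sum_m (AB)_{2m} C_{m1}. First compute row 2 of AB.
(AB)_{21} = 3*-5 + 0*-5 + -4*5 = -35
(AB)_{22} = 3*-4 + 0*-3 + -4*4 = -28
(AB)_{23} = 3*2 + 0*-1 + -4*-5 = 26
Now contract with column 1 of C:
(AB)_{21} * C_{11} = -35 * -3 = 105
(AB)_{22} * C_{21} = -28 * -2 = 56
(AB)_{23} * C_{31} = 26 * 2 = 52
(ABC)_{21} = 105 + 56 + 52 = 213

213


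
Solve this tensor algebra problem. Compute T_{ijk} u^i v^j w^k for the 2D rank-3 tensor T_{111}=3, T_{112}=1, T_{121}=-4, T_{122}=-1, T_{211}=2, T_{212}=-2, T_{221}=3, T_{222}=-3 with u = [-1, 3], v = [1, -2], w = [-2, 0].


S = sum over i,j,k of T_{ijk} u_i v_j w_k. Expanding all 8 terms:
T_{111}*u_1*v_1*w_1 = 3*-1*1*-2 = 6  (running total: 6)
T_{112}*u_1*v_1*w_2 = 1*-1*1*0 = 0  (running total: 6)
T_{121}*u_1*v_2*w_1 = -4*-1*-2*-2 = 16  (running total: 22)
T_{122}*u_1*v_2*w_2 = -1*-1*-2*0 = 0  (running total: 22)
T_{211}*u_2*v_1*w_1 = 2*3*1*-2 = -12  (running total: 10)
T_{212}*u_2*v_1*w_2 = -2*3*1*0 = 0  (running total: 10)
T_{221}*u_2*v_2*w_1 = 3*3*-2*-2 = 36  (running total: 46)
T_{222}*u_2*v_2*w_2 = -3*3*-2*0 = 0  (running total: 46)
S = 46

46


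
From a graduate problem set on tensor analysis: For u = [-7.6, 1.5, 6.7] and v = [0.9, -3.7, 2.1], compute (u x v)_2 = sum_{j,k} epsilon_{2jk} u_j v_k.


(u x v)_2 = sum_{j,k} epsilon_{2jk} u_j v_k. Only permutations of (1,2,3) contribute; the two non-zero terms are:
eps_{213} u_1 v_3 = -1 * -7.6 * 2.1 = 15.96
eps_{231} u_3 v_1 = 1 * 6.7 * 0.9 = 6.03
(u x v)_2 = 21.99

21.99


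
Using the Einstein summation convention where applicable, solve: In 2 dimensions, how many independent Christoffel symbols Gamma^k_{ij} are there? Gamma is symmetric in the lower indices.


Christoffel symbols Gamma^k_{ij} are symmetric in i,j, so there are d * d(d+1)/2 independent symbols.
d = 2
d(d+1)/2 = 2 * 3 / 2 = 3
Total = 2 * 3 = 6

6


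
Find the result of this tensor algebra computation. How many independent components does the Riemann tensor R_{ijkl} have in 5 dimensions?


The Riemann tensor in d dimensions has d^2(d^2 - 1)/12 independent components.
d = 5, so d^2 = 25
d^2 - 1 = 24
d^2(d^2 - 1) = 25 * 24 = 600
Divide by 12: 600 / 12 = 50

50


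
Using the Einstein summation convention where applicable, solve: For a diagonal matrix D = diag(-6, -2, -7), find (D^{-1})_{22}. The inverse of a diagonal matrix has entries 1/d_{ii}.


For a diagonal matrix, the inverse has entries (D^{-1})_{ii} = 1/d_{ii}.
The diagonal entries are: d_{11} = -6, d_{22} = -2, d_{33} = -7
We need (D^{-1})_{22} = 1/d_{22} = 1/-2 = -1/2

-1/2


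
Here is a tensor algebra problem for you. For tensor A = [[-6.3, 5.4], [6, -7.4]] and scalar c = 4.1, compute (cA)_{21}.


Scalar multiplication: (cA)_{ij} = c * A_{ij}.
c = 4.1
A_{21} = 6
(cA)_{21} = 4.1 * 6 = 24.6

24.6


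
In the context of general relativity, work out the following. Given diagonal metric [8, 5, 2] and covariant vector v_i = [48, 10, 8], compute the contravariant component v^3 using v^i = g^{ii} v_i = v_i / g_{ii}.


To raise an index with a diagonal metric: v^i = v_i / g_{ii}.
For index 3: v_3 = 8, g_{33} = 2
v^3 = 8 / 2 = 4

4


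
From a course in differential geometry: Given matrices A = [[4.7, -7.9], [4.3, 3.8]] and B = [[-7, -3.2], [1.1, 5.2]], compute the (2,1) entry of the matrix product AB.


(AB)_{ij} = sum_k A_{ik} B_{kj}.
For i=2, j=1:
A_{21} * B_{11} = 4.3 * -7 = -30.1
A_{22} * B_{21} = 3.8 * 1.1 = 4.18
Sum = -30.1 + 4.18 = -25.92

-25.92


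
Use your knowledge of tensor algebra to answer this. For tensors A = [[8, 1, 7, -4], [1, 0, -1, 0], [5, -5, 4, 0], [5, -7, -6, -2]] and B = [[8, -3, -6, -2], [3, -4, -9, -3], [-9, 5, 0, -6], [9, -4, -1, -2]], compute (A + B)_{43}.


Tensor addition is component-wise: (A + B)_{ij} = A_{ij} + B_{ij}.
A_{43} = -6
B_{43} = -1
(A + B)_{43} = -6 + -1 = -7

-7


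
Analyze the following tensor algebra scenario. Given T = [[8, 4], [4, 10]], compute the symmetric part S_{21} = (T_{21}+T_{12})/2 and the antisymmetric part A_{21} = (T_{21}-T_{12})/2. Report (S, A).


T_{21} = 4
T_{12} = 4
S_{21} = (4 + 4)/2 = 8/2 = 4
A_{21} = (4 - 4)/2 = 0/2 = 0
Check: S + A = 4 + 0 = 4 = T_{21}.

(4, 0)


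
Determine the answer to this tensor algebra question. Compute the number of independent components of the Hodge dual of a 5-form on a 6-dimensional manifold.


The Hodge dual of a p-form on an n-dimensional manifold is an (n-p)-form.
n = 6, p = 5, so dual degree = 6 - 5 = 1
The number of components is C(n, n-p) = C(6, 1) = 6

6


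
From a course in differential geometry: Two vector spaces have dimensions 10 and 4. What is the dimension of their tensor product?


The dimension of a tensor product is the product of dimensions.
dim(V) = 10, dim(W) = 4
dim(V (x) W) = 10 * 4 = 40

40


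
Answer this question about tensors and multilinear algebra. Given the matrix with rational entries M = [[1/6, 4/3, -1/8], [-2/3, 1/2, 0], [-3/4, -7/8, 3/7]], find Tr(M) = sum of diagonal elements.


The trace is the sum of diagonal entries.
Diagonal: M[1,1] = 1/6, M[2,2] = 1/2, M[3,3] = 3/7
Tr(M) = 1/6 + 1/2 + 3/7
Computing step by step:
After adding M[1,1]: 1/6
After adding M[2,2]: 2/3
After adding M[3,3]: 23/21
Tr(M) = 23/21

23/21


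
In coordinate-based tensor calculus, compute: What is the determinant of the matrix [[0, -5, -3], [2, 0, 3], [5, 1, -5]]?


Expanding along the first row, det(A) = a11*M_11 - a12*M_12 + a13*M_13, where M_1j is the (1,j) minor.
Minor M_11 = 0*-5 - 3*1 = -3
Minor M_12 = 2*-5 - 3*5 = -25
Minor M_13 = 2*1 - 0*5 = 2
det = 0*(-3) - -5*(-25) + -3*(2)
    = 0 - 125 + -6
    = -131

-131


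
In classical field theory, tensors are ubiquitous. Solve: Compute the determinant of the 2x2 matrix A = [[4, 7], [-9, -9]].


For a 2x2 matrix [[a, b], [c, d]], det = a*d - b*c.
a = 4, b = 7, c = -9, d = -9
a*d = 4 * -9 = -36
b*c = 7 * -9 = -63
det = -36 - -63 = 27

27


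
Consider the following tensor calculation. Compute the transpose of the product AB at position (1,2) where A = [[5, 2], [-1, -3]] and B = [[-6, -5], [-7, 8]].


(AB)^T_{ij} = (AB)_{ji} = sum_k A_{jk} B_{ki}.
For i=1, j=2 we need (AB)_{21}:
A_{21} * B_{11} = -1 * -6 = 6
A_{22} * B_{21} = -3 * -7 = 21
Sum = 6 + 21 = 27

27


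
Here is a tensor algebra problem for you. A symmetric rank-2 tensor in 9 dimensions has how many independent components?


A symmetric rank-2 tensor in d dimensions has d(d+1)/2 independent components.
d = 9
d(d+1)/2 = 9 * 10 / 2 = 90 / 2 = 45

45


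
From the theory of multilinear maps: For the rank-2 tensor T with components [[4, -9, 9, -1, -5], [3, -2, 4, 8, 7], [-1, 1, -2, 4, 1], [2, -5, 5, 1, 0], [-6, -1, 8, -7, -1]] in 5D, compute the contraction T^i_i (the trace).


The contraction (trace) of a rank-2 tensor is the sum of its diagonal elements.
Diagonal entries: A[1,1] = 4, A[2,2] = -2, A[3,3] = -2, A[4,4] = 1, A[5,5] = -1
Tr(A) = 4 + -2 + -2 + 1 + -1 = 0

0


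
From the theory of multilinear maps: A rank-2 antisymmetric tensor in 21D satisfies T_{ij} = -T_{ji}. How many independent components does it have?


An antisymmetric rank-2 tensor satisfies A_{ij} = -A_{ji}, so diagonal entries are zero.
The independent components are the upper-triangular entries: C(n, 2) = n(n-1)/2.
n = 21
C(21, 2) = 21 * 20 / 2 = 420 / 2 = 210

210


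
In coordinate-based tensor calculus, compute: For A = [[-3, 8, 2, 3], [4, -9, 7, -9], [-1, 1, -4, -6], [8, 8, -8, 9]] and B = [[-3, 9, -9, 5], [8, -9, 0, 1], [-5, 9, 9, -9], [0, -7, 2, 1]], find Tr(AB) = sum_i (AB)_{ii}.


Tr(AB) = sum_i (AB)_{ii} where (AB)_{ii} = sum_k A_{ik} B_{ki}.
(AB)_{11} = -3*-3 + 8*8 + 2*-5 + 3*0 = 63
(AB)_{22} = 4*9 + -9*-9 + 7*9 + -9*-7 = 243
(AB)_{33} = -1*-9 + 1*0 + -4*9 + -6*2 = -39
(AB)_{44} = 8*5 + 8*1 + -8*-9 + 9*1 = 129
Tr(AB) = 63 + 243 + -39 + 129 = 396

396


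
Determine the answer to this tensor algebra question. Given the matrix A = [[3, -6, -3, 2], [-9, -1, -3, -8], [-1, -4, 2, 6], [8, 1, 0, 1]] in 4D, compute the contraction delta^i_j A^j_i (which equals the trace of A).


The contraction (trace) of a rank-2 tensor is the sum of its diagonal elements.
Diagonal entries: A[1,1] = 3, A[2,2] = -1, A[3,3] = 2, A[4,4] = 1
Tr(A) = 3 + -1 + 2 + 1 = 5

5


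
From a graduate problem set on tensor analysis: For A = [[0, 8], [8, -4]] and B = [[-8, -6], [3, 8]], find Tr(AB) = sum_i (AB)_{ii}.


Tr(AB) = sum_i (AB)_{ii} where (AB)_{ii} = sum_k A_{ik} B_{ki}.
(AB)_{11} = 0*-8 + 8*3 = 24
(AB)_{22} = 8*-6 + -4*8 = -80
Tr(AB) = 24 + -80 = -56

-56


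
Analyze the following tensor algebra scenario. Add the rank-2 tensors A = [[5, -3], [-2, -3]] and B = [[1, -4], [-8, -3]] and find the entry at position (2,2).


Tensor addition is component-wise: (A + B)_{ij} = A_{ij} + B_{ij}.
A_{22} = -3
B_{22} = -3
(A + B)_{22} = -3 + -3 = -6

-6


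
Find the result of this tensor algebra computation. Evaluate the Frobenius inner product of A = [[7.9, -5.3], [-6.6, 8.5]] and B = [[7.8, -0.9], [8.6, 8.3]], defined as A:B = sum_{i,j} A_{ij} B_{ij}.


A:B = sum over all i,j of A_{ij} * B_{ij}.
Row 1: 7.9*7.8=61.62, -5.3*-0.9=4.77 => row sum = 66.39
Row 2: -6.6*8.6=-56.76, 8.5*8.3=70.55 => row sum = 13.79
Total = 66.39 + 13.79 = 80.18

80.18


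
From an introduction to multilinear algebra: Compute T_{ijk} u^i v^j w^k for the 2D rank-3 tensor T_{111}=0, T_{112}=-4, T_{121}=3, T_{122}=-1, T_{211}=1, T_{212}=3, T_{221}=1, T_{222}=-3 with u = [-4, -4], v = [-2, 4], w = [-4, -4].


S = sum over i,j,k of T_{ijk} u_i v_j w_k. Expanding all 8 terms:
T_{111}*u_1*v_1*w_1 = 0*-4*-2*-4 = 0  (running total: 0)
T_{112}*u_1*v_1*w_2 = -4*-4*-2*-4 = 128  (running total: 128)
T_{121}*u_1*v_2*w_1 = 3*-4*4*-4 = 192  (running total: 320)
T_{122}*u_1*v_2*w_2 = -1*-4*4*-4 = -64  (running total: 256)
T_{211}*u_2*v_1*w_1 = 1*-4*-2*-4 = -32  (running total: 224)
T_{212}*u_2*v_1*w_2 = 3*-4*-2*-4 = -96  (running total: 128)
T_{221}*u_2*v_2*w_1 = 1*-4*4*-4 = 64  (running total: 192)
T_{222}*u_2*v_2*w_2 = -3*-4*4*-4 = -192  (running total: 0)
S = 0

0


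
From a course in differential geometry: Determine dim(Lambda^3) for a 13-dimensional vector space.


The dimension of the space of p-forms on an n-dimensional space is C(n, p).
n = 13, p = 3
C(13, 3) = 13! / (3! * 10!) = 286

286
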